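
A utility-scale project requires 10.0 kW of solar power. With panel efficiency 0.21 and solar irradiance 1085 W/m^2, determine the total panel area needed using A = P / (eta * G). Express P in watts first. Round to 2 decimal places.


Convert target power to watts: P = 10.0 * 1000 = 10000.0 W
Compute denominator: eta * G = 0.21 * 1085 = 227.85
Required area A = P / (eta * G) = 10000.0 / 227.85
A = 43.89 m^2

43.89


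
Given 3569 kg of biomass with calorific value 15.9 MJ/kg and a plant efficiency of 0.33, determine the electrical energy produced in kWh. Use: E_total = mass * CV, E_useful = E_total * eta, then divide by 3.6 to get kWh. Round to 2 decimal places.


Total energy = mass * CV = 3569 * 15.9 = 56747.1 MJ
Useful energy = total * eta = 56747.1 * 0.33 = 18726.54 MJ
Convert to kWh: 18726.54 / 3.6
Useful energy = 5201.82 kWh

5201.82


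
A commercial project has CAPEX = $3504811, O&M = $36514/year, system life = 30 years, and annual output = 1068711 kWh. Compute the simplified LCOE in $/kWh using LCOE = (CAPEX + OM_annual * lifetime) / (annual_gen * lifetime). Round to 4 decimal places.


Total cost = CAPEX + OM * lifetime = 3504811 + 36514 * 30 = 3504811 + 1095420 = 4600231
Total generation = annual * lifetime = 1068711 * 30 = 32061330 kWh
LCOE = 4600231 / 32061330
LCOE = 0.1435 $/kWh

0.1435


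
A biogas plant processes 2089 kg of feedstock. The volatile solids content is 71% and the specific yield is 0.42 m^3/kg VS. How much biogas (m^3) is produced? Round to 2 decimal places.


Compute volatile solids:
  VS = mass * VS_fraction = 2089 * 0.71 = 1483.19 kg
Calculate biogas volume:
  Biogas = VS * specific_yield = 1483.19 * 0.42
  Biogas = 622.94 m^3

622.94


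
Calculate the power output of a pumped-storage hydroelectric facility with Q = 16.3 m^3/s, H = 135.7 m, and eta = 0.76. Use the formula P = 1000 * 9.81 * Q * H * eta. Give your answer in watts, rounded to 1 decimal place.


Apply the hydropower formula P = rho * g * Q * H * eta
rho * g = 1000 * 9.81 = 9810.0
P = 9810.0 * 16.3 * 135.7 * 0.76
P = 16491116.2 W

16491116.2


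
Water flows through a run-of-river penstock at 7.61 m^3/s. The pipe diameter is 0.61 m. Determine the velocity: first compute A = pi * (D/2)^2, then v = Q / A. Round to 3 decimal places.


Compute pipe cross-sectional area:
  A = pi * (D/2)^2 = pi * (0.61/2)^2 = 0.2922 m^2
Calculate velocity:
  v = Q / A = 7.61 / 0.2922
  v = 26.040 m/s

26.040


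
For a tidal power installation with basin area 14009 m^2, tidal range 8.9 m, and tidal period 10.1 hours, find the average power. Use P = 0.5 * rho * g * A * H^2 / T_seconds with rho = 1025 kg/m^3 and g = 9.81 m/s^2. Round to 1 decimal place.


Convert period to seconds: T = 10.1 * 3600 = 36360.0 s
H^2 = 8.9^2 = 79.21
P = 0.5 * rho * g * A * H^2 / T
P = 0.5 * 1025 * 9.81 * 14009 * 79.21 / 36360.0
P = 153435.6 W

153435.6


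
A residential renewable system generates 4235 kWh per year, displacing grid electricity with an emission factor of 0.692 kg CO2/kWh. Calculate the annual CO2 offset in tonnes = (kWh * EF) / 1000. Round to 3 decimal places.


CO2 offset in kg = generation * emission_factor
CO2 offset = 4235 * 0.692 = 2930.62 kg
Convert to tonnes:
  CO2 offset = 2930.62 / 1000 = 2.931 tonnes

2.931


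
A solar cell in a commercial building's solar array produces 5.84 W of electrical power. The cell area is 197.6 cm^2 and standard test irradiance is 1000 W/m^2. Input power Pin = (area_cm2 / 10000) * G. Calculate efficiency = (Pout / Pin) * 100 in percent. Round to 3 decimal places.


First compute the input power:
  Pin = area_cm2 / 10000 * G = 197.6 / 10000 * 1000 = 19.76 W
Then compute efficiency:
  Efficiency = (Pout / Pin) * 100 = (5.84 / 19.76) * 100
  Efficiency = 29.555%

29.555


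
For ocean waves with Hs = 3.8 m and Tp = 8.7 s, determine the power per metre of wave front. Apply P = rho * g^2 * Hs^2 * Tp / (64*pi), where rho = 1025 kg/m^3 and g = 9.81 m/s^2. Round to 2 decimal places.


Apply wave power formula:
  g^2 = 9.81^2 = 96.2361
  Hs^2 = 3.8^2 = 14.44
  Numerator = rho * g^2 * Hs^2 * Tp = 1025 * 96.2361 * 14.44 * 8.7 = 12392197.49
  Denominator = 64 * pi = 201.0619
  P = 12392197.49 / 201.0619 = 61633.73 W/m

61633.73


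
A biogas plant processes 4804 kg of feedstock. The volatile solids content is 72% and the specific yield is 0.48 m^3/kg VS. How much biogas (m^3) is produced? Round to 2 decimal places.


Compute volatile solids:
  VS = mass * VS_fraction = 4804 * 0.72 = 3458.88 kg
Calculate biogas volume:
  Biogas = VS * specific_yield = 3458.88 * 0.48
  Biogas = 1660.26 m^3

1660.26


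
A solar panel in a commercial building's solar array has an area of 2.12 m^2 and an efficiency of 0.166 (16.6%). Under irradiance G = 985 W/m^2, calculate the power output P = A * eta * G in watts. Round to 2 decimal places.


Use the solar power formula P = A * eta * G.
Given: A = 2.12 m^2, eta = 0.166, G = 985 W/m^2
P = 2.12 * 0.166 * 985
P = 346.64 W

346.64


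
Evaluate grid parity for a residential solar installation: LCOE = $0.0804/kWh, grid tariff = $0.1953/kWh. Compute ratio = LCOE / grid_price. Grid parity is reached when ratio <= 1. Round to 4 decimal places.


Compare LCOE to grid price:
  LCOE = $0.0804/kWh, Grid price = $0.1953/kWh
  Ratio = LCOE / grid_price = 0.0804 / 0.1953 = 0.4117
  Grid parity achieved (ratio <= 1)? yes

0.4117


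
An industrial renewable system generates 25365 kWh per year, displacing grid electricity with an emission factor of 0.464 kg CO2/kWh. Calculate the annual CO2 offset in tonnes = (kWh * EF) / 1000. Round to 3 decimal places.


CO2 offset in kg = generation * emission_factor
CO2 offset = 25365 * 0.464 = 11769.36 kg
Convert to tonnes:
  CO2 offset = 11769.36 / 1000 = 11.769 tonnes

11.769


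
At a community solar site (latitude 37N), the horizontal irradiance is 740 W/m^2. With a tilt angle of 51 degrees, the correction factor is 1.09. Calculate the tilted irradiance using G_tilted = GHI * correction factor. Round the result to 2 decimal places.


Identify the given values:
  GHI = 740 W/m^2, tilt correction factor = 1.09
Apply the formula G_tilted = GHI * factor:
  G_tilted = 740 * 1.09
  G_tilted = 806.60 W/m^2

806.60


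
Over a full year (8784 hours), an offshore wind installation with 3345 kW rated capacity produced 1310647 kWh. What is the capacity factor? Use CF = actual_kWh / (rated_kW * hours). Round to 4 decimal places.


Capacity factor = actual output / maximum possible output
Maximum possible = rated * hours = 3345 * 8784 = 29382480 kWh
CF = 1310647 / 29382480
CF = 0.0446

0.0446


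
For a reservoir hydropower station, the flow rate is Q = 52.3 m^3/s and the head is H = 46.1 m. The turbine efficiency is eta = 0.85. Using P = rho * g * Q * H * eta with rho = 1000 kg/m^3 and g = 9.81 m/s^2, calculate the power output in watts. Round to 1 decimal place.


Apply the hydropower formula P = rho * g * Q * H * eta
rho * g = 1000 * 9.81 = 9810.0
P = 9810.0 * 52.3 * 46.1 * 0.85
P = 20104373.7 W

20104373.7


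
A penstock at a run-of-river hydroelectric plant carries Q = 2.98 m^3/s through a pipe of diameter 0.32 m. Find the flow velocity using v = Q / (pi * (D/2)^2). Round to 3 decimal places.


Compute pipe cross-sectional area:
  A = pi * (D/2)^2 = pi * (0.32/2)^2 = 0.0804 m^2
Calculate velocity:
  v = Q / A = 2.98 / 0.0804
  v = 37.053 m/s

37.053


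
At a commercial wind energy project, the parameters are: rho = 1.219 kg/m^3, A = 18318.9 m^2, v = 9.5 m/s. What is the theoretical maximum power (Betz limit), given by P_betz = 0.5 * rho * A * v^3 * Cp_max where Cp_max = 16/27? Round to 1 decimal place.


The Betz coefficient Cp_max = 16/27 = 0.5926
v^3 = 9.5^3 = 857.375
P_betz = 0.5 * rho * A * v^3 * Cp_max
P_betz = 0.5 * 1.219 * 18318.9 * 857.375 * 0.5926
P_betz = 5672834.8 W

5672834.8


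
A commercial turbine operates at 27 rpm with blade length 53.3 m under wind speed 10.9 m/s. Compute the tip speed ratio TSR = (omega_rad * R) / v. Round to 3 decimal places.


Convert rotational speed to rad/s:
  omega = 27 * 2 * pi / 60 = 2.8274 rad/s
Compute tip speed:
  v_tip = omega * R = 2.8274 * 53.3 = 150.702 m/s
Tip speed ratio:
  TSR = v_tip / v_wind = 150.702 / 10.9 = 13.826

13.826


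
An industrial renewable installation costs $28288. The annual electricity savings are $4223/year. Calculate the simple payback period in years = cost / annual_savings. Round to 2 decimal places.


Simple payback period = initial cost / annual savings
Payback = 28288 / 4223
Payback = 6.70 years

6.70


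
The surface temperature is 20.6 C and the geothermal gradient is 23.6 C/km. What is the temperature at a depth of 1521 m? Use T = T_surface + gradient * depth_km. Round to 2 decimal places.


Convert depth to km: 1521 / 1000 = 1.521 km
Temperature increase = gradient * depth_km = 23.6 * 1.521 = 35.9 C
Temperature at depth = T_surface + delta_T = 20.6 + 35.9
T = 56.50 C

56.50


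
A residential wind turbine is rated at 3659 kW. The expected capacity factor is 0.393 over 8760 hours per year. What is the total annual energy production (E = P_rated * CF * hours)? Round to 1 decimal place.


Annual energy = rated_kW * capacity_factor * hours_per_year
Given: P_rated = 3659 kW, CF = 0.393, hours = 8760
E = 3659 * 0.393 * 8760
E = 12596766.1 kWh

12596766.1


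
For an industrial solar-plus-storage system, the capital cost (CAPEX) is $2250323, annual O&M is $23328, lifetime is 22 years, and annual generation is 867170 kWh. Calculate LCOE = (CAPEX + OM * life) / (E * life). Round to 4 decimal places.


Total cost = CAPEX + OM * lifetime = 2250323 + 23328 * 22 = 2250323 + 513216 = 2763539
Total generation = annual * lifetime = 867170 * 22 = 19077740 kWh
LCOE = 2763539 / 19077740
LCOE = 0.1449 $/kWh

0.1449


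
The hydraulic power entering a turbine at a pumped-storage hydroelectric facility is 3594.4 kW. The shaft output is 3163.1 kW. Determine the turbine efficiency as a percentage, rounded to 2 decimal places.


Turbine efficiency = (output power / input power) * 100
eta = (3163.1 / 3594.4) * 100
eta = 88.00%

88.00


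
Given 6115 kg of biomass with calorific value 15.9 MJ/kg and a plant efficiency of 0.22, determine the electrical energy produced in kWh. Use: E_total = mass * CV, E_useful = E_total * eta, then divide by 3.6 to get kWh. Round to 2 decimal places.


Total energy = mass * CV = 6115 * 15.9 = 97228.5 MJ
Useful energy = total * eta = 97228.5 * 0.22 = 21390.27 MJ
Convert to kWh: 21390.27 / 3.6
Useful energy = 5941.74 kWh

5941.74


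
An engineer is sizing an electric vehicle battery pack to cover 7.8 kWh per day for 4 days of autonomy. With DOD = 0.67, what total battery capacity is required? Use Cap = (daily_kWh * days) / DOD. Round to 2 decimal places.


Total energy needed = daily * days = 7.8 * 4 = 31.2 kWh
Account for depth of discharge:
  Cap = total_energy / DOD = 31.2 / 0.67
  Cap = 46.57 kWh

46.57


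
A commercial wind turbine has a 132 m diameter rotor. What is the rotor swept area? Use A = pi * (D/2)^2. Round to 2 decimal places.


Compute the rotor radius:
  r = D / 2 = 132 / 2 = 66.0 m
Calculate swept area:
  A = pi * r^2 = pi * 66.0^2
  A = 13684.78 m^2

13684.78


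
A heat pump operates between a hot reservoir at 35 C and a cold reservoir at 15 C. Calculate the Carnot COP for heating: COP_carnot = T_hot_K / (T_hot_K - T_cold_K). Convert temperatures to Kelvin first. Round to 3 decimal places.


Convert to Kelvin:
  T_hot = 35 + 273.15 = 308.15 K
  T_cold = 15 + 273.15 = 288.15 K
Apply Carnot COP formula:
  COP = T_hot_K / (T_hot_K - T_cold_K) = 308.15 / 20.0
  COP = 15.408

15.408


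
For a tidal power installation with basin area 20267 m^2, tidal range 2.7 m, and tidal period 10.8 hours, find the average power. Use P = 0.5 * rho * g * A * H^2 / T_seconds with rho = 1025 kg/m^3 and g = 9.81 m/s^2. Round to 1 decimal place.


Convert period to seconds: T = 10.8 * 3600 = 38880.0 s
H^2 = 2.7^2 = 7.29
P = 0.5 * rho * g * A * H^2 / T
P = 0.5 * 1025 * 9.81 * 20267 * 7.29 / 38880.0
P = 19105.3 W

19105.3


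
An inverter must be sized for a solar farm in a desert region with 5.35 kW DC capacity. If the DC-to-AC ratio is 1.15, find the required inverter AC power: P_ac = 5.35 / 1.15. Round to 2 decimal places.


The inverter AC capacity is determined by the DC/AC ratio.
Given: P_dc = 5.35 kW, DC/AC ratio = 1.15
P_ac = P_dc / ratio = 5.35 / 1.15
P_ac = 4.65 kW

4.65


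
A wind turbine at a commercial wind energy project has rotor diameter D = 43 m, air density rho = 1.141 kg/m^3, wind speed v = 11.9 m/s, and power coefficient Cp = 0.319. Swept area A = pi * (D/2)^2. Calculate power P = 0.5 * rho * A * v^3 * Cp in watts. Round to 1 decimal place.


Step 1 -- Compute swept area:
  A = pi * (D/2)^2 = pi * (43/2)^2 = 1452.2 m^2
Step 2 -- Apply wind power equation:
  P = 0.5 * rho * A * v^3 * Cp
  v^3 = 11.9^3 = 1685.159
  P = 0.5 * 1.141 * 1452.2 * 1685.159 * 0.319
  P = 445362.9 W

445362.9


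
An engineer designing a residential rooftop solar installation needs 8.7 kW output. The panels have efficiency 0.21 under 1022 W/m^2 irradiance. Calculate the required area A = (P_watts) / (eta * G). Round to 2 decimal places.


Convert target power to watts: P = 8.7 * 1000 = 8700.0 W
Compute denominator: eta * G = 0.21 * 1022 = 214.62
Required area A = P / (eta * G) = 8700.0 / 214.62
A = 40.54 m^2

40.54


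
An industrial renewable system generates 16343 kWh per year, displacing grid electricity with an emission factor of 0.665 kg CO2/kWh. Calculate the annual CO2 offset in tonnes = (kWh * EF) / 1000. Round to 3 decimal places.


CO2 offset in kg = generation * emission_factor
CO2 offset = 16343 * 0.665 = 10868.1 kg
Convert to tonnes:
  CO2 offset = 10868.1 / 1000 = 10.868 tonnes

10.868


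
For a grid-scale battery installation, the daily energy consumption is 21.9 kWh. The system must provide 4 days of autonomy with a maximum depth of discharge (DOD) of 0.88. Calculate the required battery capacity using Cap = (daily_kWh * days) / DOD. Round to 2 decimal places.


Total energy needed = daily * days = 21.9 * 4 = 87.6 kWh
Account for depth of discharge:
  Cap = total_energy / DOD = 87.6 / 0.88
  Cap = 99.55 kWh

99.55


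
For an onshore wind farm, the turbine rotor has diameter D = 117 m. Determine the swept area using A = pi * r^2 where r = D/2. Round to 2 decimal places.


Compute the rotor radius:
  r = D / 2 = 117 / 2 = 58.5 m
Calculate swept area:
  A = pi * r^2 = pi * 58.5^2
  A = 10751.32 m^2

10751.32


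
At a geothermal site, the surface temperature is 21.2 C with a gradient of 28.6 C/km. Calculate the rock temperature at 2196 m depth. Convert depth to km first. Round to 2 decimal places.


Convert depth to km: 2196 / 1000 = 2.196 km
Temperature increase = gradient * depth_km = 28.6 * 2.196 = 62.81 C
Temperature at depth = T_surface + delta_T = 21.2 + 62.81
T = 84.01 C

84.01


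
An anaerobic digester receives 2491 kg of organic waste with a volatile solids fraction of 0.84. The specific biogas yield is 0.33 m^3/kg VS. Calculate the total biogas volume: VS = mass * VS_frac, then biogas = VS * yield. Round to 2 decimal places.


Compute volatile solids:
  VS = mass * VS_fraction = 2491 * 0.84 = 2092.44 kg
Calculate biogas volume:
  Biogas = VS * specific_yield = 2092.44 * 0.33
  Biogas = 690.51 m^3

690.51


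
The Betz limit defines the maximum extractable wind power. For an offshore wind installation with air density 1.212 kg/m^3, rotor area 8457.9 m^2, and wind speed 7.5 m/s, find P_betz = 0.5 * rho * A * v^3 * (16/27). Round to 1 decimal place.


The Betz coefficient Cp_max = 16/27 = 0.5926
v^3 = 7.5^3 = 421.875
P_betz = 0.5 * rho * A * v^3 * Cp_max
P_betz = 0.5 * 1.212 * 8457.9 * 421.875 * 0.5926
P_betz = 1281371.9 W

1281371.9


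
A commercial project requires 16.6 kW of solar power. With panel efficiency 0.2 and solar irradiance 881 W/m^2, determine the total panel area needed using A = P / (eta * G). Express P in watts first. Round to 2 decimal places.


Convert target power to watts: P = 16.6 * 1000 = 16600.0 W
Compute denominator: eta * G = 0.2 * 881 = 176.2
Required area A = P / (eta * G) = 16600.0 / 176.2
A = 94.21 m^2

94.21


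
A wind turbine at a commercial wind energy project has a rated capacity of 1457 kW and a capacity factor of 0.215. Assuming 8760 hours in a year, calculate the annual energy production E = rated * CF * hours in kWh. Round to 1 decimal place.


Annual energy = rated_kW * capacity_factor * hours_per_year
Given: P_rated = 1457 kW, CF = 0.215, hours = 8760
E = 1457 * 0.215 * 8760
E = 2744113.8 kWh

2744113.8


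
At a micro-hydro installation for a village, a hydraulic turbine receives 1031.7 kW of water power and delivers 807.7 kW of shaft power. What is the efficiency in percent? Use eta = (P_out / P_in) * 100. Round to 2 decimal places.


Turbine efficiency = (output power / input power) * 100
eta = (807.7 / 1031.7) * 100
eta = 78.29%

78.29


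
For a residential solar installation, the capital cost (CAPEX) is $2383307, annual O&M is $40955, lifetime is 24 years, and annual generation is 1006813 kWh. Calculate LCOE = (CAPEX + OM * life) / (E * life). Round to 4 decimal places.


Total cost = CAPEX + OM * lifetime = 2383307 + 40955 * 24 = 2383307 + 982920 = 3366227
Total generation = annual * lifetime = 1006813 * 24 = 24163512 kWh
LCOE = 3366227 / 24163512
LCOE = 0.1393 $/kWh

0.1393


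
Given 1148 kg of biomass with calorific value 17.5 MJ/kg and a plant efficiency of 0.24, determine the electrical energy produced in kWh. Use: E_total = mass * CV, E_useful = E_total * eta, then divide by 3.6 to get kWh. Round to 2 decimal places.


Total energy = mass * CV = 1148 * 17.5 = 20090.0 MJ
Useful energy = total * eta = 20090.0 * 0.24 = 4821.6 MJ
Convert to kWh: 4821.6 / 3.6
Useful energy = 1339.33 kWh

1339.33


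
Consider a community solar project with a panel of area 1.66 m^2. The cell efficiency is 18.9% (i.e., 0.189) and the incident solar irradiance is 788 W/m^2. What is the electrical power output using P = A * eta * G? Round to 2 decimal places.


Use the solar power formula P = A * eta * G.
Given: A = 1.66 m^2, eta = 0.189, G = 788 W/m^2
P = 1.66 * 0.189 * 788
P = 247.23 W

247.23


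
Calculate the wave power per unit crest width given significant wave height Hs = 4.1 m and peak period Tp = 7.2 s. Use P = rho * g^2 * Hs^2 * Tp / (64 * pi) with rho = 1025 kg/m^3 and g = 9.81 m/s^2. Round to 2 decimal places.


Apply wave power formula:
  g^2 = 9.81^2 = 96.2361
  Hs^2 = 4.1^2 = 16.81
  Numerator = rho * g^2 * Hs^2 * Tp = 1025 * 96.2361 * 16.81 * 7.2 = 11938838.85
  Denominator = 64 * pi = 201.0619
  P = 11938838.85 / 201.0619 = 59378.91 W/m

59378.91


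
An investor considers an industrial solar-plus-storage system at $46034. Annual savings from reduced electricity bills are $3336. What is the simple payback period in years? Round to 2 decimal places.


Simple payback period = initial cost / annual savings
Payback = 46034 / 3336
Payback = 13.80 years

13.80


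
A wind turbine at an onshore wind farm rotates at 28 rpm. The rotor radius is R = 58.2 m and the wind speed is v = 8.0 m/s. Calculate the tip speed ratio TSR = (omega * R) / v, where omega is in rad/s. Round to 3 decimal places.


Convert rotational speed to rad/s:
  omega = 28 * 2 * pi / 60 = 2.9322 rad/s
Compute tip speed:
  v_tip = omega * R = 2.9322 * 58.2 = 170.651 m/s
Tip speed ratio:
  TSR = v_tip / v_wind = 170.651 / 8.0 = 21.331

21.331


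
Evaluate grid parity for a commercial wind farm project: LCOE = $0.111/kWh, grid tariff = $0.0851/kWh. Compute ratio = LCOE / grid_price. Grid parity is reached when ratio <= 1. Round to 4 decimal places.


Compare LCOE to grid price:
  LCOE = $0.111/kWh, Grid price = $0.0851/kWh
  Ratio = LCOE / grid_price = 0.111 / 0.0851 = 1.3043
  Grid parity achieved (ratio <= 1)? no

1.3043


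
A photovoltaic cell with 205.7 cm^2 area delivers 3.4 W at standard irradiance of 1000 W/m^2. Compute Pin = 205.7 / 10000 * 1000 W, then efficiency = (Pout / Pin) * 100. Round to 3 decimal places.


First compute the input power:
  Pin = area_cm2 / 10000 * G = 205.7 / 10000 * 1000 = 20.57 W
Then compute efficiency:
  Efficiency = (Pout / Pin) * 100 = (3.4 / 20.57) * 100
  Efficiency = 16.529%

16.529


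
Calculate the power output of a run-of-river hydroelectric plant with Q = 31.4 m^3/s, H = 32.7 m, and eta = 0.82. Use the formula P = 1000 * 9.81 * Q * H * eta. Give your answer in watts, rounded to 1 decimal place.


Apply the hydropower formula P = rho * g * Q * H * eta
rho * g = 1000 * 9.81 = 9810.0
P = 9810.0 * 31.4 * 32.7 * 0.82
P = 8259623.7 W

8259623.7


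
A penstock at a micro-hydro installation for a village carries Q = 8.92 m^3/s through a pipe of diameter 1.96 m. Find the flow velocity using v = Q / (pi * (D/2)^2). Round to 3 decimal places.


Compute pipe cross-sectional area:
  A = pi * (D/2)^2 = pi * (1.96/2)^2 = 3.0172 m^2
Calculate velocity:
  v = Q / A = 8.92 / 3.0172
  v = 2.956 m/s

2.956


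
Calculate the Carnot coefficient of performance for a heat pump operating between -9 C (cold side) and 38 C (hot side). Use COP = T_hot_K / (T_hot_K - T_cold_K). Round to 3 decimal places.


Convert to Kelvin:
  T_hot = 38 + 273.15 = 311.15 K
  T_cold = -9 + 273.15 = 264.15 K
Apply Carnot COP formula:
  COP = T_hot_K / (T_hot_K - T_cold_K) = 311.15 / 47.0
  COP = 6.620

6.620


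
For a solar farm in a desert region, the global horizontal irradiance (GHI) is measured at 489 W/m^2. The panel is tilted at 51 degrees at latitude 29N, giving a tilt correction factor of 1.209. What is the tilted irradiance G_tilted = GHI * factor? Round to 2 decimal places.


Identify the given values:
  GHI = 489 W/m^2, tilt correction factor = 1.209
Apply the formula G_tilted = GHI * factor:
  G_tilted = 489 * 1.209
  G_tilted = 591.20 W/m^2

591.20


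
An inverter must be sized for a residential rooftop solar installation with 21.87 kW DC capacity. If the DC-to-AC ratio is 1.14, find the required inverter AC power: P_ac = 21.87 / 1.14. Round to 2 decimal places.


The inverter AC capacity is determined by the DC/AC ratio.
Given: P_dc = 21.87 kW, DC/AC ratio = 1.14
P_ac = P_dc / ratio = 21.87 / 1.14
P_ac = 19.18 kW

19.18


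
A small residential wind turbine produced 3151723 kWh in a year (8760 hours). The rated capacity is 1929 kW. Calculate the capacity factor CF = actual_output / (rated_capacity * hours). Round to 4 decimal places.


Capacity factor = actual output / maximum possible output
Maximum possible = rated * hours = 1929 * 8760 = 16898040 kWh
CF = 3151723 / 16898040
CF = 0.1865

0.1865


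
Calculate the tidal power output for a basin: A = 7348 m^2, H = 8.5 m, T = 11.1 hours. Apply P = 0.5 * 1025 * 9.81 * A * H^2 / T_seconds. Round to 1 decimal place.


Convert period to seconds: T = 11.1 * 3600 = 39960.0 s
H^2 = 8.5^2 = 72.25
P = 0.5 * rho * g * A * H^2 / T
P = 0.5 * 1025 * 9.81 * 7348 * 72.25 / 39960.0
P = 66795.1 W

66795.1


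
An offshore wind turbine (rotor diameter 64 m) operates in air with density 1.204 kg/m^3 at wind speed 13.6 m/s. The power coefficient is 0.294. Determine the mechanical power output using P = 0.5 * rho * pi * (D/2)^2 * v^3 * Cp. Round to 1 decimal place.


Step 1 -- Compute swept area:
  A = pi * (D/2)^2 = pi * (64/2)^2 = 3216.99 m^2
Step 2 -- Apply wind power equation:
  P = 0.5 * rho * A * v^3 * Cp
  v^3 = 13.6^3 = 2515.456
  P = 0.5 * 1.204 * 3216.99 * 2515.456 * 0.294
  P = 1432222.1 W

1432222.1


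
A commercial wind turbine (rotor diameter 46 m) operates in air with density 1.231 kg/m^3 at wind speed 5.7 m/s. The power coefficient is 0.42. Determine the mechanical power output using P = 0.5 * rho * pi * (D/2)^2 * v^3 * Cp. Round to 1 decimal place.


Step 1 -- Compute swept area:
  A = pi * (D/2)^2 = pi * (46/2)^2 = 1661.9 m^2
Step 2 -- Apply wind power equation:
  P = 0.5 * rho * A * v^3 * Cp
  v^3 = 5.7^3 = 185.193
  P = 0.5 * 1.231 * 1661.9 * 185.193 * 0.42
  P = 79562.3 W

79562.3


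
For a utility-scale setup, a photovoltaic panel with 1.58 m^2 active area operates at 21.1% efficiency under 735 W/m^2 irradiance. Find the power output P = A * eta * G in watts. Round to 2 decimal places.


Use the solar power formula P = A * eta * G.
Given: A = 1.58 m^2, eta = 0.211, G = 735 W/m^2
P = 1.58 * 0.211 * 735
P = 245.03 W

245.03


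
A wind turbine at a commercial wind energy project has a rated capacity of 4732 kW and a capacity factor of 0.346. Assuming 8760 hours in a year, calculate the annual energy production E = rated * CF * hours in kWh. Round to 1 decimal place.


Annual energy = rated_kW * capacity_factor * hours_per_year
Given: P_rated = 4732 kW, CF = 0.346, hours = 8760
E = 4732 * 0.346 * 8760
E = 14342502.7 kWh

14342502.7


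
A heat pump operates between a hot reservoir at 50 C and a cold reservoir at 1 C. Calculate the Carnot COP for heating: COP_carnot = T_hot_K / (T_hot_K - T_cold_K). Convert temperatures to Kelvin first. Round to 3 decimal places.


Convert to Kelvin:
  T_hot = 50 + 273.15 = 323.15 K
  T_cold = 1 + 273.15 = 274.15 K
Apply Carnot COP formula:
  COP = T_hot_K / (T_hot_K - T_cold_K) = 323.15 / 49.0
  COP = 6.595

6.595


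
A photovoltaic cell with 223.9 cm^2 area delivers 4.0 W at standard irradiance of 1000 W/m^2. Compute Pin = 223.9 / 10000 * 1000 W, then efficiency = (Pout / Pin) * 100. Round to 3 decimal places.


First compute the input power:
  Pin = area_cm2 / 10000 * G = 223.9 / 10000 * 1000 = 22.39 W
Then compute efficiency:
  Efficiency = (Pout / Pin) * 100 = (4.0 / 22.39) * 100
  Efficiency = 17.865%

17.865


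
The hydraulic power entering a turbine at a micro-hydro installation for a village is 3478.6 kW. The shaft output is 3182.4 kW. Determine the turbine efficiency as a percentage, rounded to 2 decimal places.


Turbine efficiency = (output power / input power) * 100
eta = (3182.4 / 3478.6) * 100
eta = 91.49%

91.49


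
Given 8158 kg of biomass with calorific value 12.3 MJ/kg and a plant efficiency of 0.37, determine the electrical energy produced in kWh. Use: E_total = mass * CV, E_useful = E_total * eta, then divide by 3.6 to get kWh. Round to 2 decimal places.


Total energy = mass * CV = 8158 * 12.3 = 100343.4 MJ
Useful energy = total * eta = 100343.4 * 0.37 = 37127.06 MJ
Convert to kWh: 37127.06 / 3.6
Useful energy = 10313.07 kWh

10313.07


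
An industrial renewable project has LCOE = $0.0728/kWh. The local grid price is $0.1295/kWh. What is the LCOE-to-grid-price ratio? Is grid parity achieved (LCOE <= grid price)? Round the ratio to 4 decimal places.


Compare LCOE to grid price:
  LCOE = $0.0728/kWh, Grid price = $0.1295/kWh
  Ratio = LCOE / grid_price = 0.0728 / 0.1295 = 0.5622
  Grid parity achieved (ratio <= 1)? yes

0.5622


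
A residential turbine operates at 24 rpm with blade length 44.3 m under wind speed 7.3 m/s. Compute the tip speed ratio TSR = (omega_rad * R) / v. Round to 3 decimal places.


Convert rotational speed to rad/s:
  omega = 24 * 2 * pi / 60 = 2.5133 rad/s
Compute tip speed:
  v_tip = omega * R = 2.5133 * 44.3 = 111.338 m/s
Tip speed ratio:
  TSR = v_tip / v_wind = 111.338 / 7.3 = 15.252

15.252


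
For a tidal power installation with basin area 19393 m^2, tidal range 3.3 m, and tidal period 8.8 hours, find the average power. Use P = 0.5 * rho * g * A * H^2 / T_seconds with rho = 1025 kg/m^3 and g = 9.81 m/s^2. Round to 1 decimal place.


Convert period to seconds: T = 8.8 * 3600 = 31680.0 s
H^2 = 3.3^2 = 10.89
P = 0.5 * rho * g * A * H^2 / T
P = 0.5 * 1025 * 9.81 * 19393 * 10.89 / 31680.0
P = 33515.9 W

33515.9


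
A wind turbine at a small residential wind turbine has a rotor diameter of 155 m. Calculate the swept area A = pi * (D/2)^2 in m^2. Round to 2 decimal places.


Compute the rotor radius:
  r = D / 2 = 155 / 2 = 77.5 m
Calculate swept area:
  A = pi * r^2 = pi * 77.5^2
  A = 18869.19 m^2

18869.19


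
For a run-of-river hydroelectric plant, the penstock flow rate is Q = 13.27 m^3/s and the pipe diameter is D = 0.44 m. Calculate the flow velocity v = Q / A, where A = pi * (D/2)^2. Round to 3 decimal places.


Compute pipe cross-sectional area:
  A = pi * (D/2)^2 = pi * (0.44/2)^2 = 0.1521 m^2
Calculate velocity:
  v = Q / A = 13.27 / 0.1521
  v = 87.272 m/s

87.272


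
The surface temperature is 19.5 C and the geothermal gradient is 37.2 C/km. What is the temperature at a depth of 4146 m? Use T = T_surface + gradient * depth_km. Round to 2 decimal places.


Convert depth to km: 4146 / 1000 = 4.146 km
Temperature increase = gradient * depth_km = 37.2 * 4.146 = 154.23 C
Temperature at depth = T_surface + delta_T = 19.5 + 154.23
T = 173.73 C

173.73


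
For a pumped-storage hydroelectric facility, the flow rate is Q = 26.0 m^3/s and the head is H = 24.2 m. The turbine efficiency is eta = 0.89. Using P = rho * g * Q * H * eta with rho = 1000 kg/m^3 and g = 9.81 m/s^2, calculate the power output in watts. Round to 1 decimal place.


Apply the hydropower formula P = rho * g * Q * H * eta
rho * g = 1000 * 9.81 = 9810.0
P = 9810.0 * 26.0 * 24.2 * 0.89
P = 5493482.3 W

5493482.3


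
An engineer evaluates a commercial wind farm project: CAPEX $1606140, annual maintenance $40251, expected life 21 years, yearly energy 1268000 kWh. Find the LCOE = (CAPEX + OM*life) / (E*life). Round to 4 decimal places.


Total cost = CAPEX + OM * lifetime = 1606140 + 40251 * 21 = 1606140 + 845271 = 2451411
Total generation = annual * lifetime = 1268000 * 21 = 26628000 kWh
LCOE = 2451411 / 26628000
LCOE = 0.0921 $/kWh

0.0921


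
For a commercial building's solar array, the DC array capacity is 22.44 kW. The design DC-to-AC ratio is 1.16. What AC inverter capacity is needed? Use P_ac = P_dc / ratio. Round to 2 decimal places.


The inverter AC capacity is determined by the DC/AC ratio.
Given: P_dc = 22.44 kW, DC/AC ratio = 1.16
P_ac = P_dc / ratio = 22.44 / 1.16
P_ac = 19.34 kW

19.34


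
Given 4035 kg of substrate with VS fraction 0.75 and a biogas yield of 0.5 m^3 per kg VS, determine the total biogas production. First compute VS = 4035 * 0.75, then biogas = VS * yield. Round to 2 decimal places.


Compute volatile solids:
  VS = mass * VS_fraction = 4035 * 0.75 = 3026.25 kg
Calculate biogas volume:
  Biogas = VS * specific_yield = 3026.25 * 0.5
  Biogas = 1513.13 m^3

1513.13


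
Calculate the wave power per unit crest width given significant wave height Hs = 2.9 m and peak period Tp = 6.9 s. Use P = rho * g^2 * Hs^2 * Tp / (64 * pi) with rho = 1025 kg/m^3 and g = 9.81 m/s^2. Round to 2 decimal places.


Apply wave power formula:
  g^2 = 9.81^2 = 96.2361
  Hs^2 = 2.9^2 = 8.41
  Numerator = rho * g^2 * Hs^2 * Tp = 1025 * 96.2361 * 8.41 * 6.9 = 5724096.76
  Denominator = 64 * pi = 201.0619
  P = 5724096.76 / 201.0619 = 28469.32 W/m

28469.32


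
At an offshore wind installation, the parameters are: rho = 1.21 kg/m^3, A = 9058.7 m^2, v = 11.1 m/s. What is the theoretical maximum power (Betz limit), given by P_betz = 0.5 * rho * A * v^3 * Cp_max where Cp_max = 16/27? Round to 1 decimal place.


The Betz coefficient Cp_max = 16/27 = 0.5926
v^3 = 11.1^3 = 1367.631
P_betz = 0.5 * rho * A * v^3 * Cp_max
P_betz = 0.5 * 1.21 * 9058.7 * 1367.631 * 0.5926
P_betz = 4441671.2 W

4441671.2


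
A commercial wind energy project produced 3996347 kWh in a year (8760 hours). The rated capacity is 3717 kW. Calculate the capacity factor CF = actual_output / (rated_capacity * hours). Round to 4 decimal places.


Capacity factor = actual output / maximum possible output
Maximum possible = rated * hours = 3717 * 8760 = 32560920 kWh
CF = 3996347 / 32560920
CF = 0.1227

0.1227


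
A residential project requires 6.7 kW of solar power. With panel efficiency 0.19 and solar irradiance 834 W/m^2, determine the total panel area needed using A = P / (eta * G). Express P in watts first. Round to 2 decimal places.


Convert target power to watts: P = 6.7 * 1000 = 6700.0 W
Compute denominator: eta * G = 0.19 * 834 = 158.46
Required area A = P / (eta * G) = 6700.0 / 158.46
A = 42.28 m^2

42.28


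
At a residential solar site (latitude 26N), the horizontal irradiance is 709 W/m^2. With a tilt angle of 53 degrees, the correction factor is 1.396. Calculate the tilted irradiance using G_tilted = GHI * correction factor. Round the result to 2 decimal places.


Identify the given values:
  GHI = 709 W/m^2, tilt correction factor = 1.396
Apply the formula G_tilted = GHI * factor:
  G_tilted = 709 * 1.396
  G_tilted = 989.76 W/m^2

989.76


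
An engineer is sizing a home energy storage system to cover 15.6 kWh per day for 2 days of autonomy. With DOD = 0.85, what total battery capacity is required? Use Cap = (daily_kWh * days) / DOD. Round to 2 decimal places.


Total energy needed = daily * days = 15.6 * 2 = 31.2 kWh
Account for depth of discharge:
  Cap = total_energy / DOD = 31.2 / 0.85
  Cap = 36.71 kWh

36.71


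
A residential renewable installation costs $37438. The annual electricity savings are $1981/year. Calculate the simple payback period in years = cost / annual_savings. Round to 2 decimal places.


Simple payback period = initial cost / annual savings
Payback = 37438 / 1981
Payback = 18.90 years

18.90


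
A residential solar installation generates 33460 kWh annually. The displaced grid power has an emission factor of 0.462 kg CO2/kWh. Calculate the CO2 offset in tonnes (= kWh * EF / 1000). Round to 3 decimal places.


CO2 offset in kg = generation * emission_factor
CO2 offset = 33460 * 0.462 = 15458.52 kg
Convert to tonnes:
  CO2 offset = 15458.52 / 1000 = 15.459 tonnes

15.459


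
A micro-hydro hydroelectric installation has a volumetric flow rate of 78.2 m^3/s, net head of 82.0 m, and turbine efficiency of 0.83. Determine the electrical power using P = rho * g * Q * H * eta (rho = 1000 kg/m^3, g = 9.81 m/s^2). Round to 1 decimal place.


Apply the hydropower formula P = rho * g * Q * H * eta
rho * g = 1000 * 9.81 = 9810.0
P = 9810.0 * 78.2 * 82.0 * 0.83
P = 52211684.5 W

52211684.5


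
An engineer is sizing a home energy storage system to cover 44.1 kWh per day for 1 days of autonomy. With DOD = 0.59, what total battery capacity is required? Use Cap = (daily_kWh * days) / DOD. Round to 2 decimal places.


Total energy needed = daily * days = 44.1 * 1 = 44.1 kWh
Account for depth of discharge:
  Cap = total_energy / DOD = 44.1 / 0.59
  Cap = 74.75 kWh

74.75


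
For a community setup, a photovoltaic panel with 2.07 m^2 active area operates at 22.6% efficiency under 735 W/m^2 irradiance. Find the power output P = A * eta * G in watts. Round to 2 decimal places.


Use the solar power formula P = A * eta * G.
Given: A = 2.07 m^2, eta = 0.226, G = 735 W/m^2
P = 2.07 * 0.226 * 735
P = 343.85 W

343.85


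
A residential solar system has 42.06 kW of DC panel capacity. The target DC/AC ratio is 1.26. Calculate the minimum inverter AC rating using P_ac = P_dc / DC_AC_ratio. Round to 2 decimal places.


The inverter AC capacity is determined by the DC/AC ratio.
Given: P_dc = 42.06 kW, DC/AC ratio = 1.26
P_ac = P_dc / ratio = 42.06 / 1.26
P_ac = 33.38 kW

33.38


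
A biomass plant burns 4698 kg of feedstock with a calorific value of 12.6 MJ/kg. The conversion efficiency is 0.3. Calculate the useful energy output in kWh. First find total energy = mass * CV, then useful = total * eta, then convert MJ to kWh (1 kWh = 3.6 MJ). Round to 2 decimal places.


Total energy = mass * CV = 4698 * 12.6 = 59194.8 MJ
Useful energy = total * eta = 59194.8 * 0.3 = 17758.44 MJ
Convert to kWh: 17758.44 / 3.6
Useful energy = 4932.90 kWh

4932.90


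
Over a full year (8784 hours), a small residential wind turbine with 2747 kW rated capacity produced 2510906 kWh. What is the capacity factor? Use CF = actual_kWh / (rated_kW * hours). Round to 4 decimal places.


Capacity factor = actual output / maximum possible output
Maximum possible = rated * hours = 2747 * 8784 = 24129648 kWh
CF = 2510906 / 24129648
CF = 0.1041

0.1041


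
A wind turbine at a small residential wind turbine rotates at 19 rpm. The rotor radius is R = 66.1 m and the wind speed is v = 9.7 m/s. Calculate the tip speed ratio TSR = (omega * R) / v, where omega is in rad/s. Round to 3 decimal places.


Convert rotational speed to rad/s:
  omega = 19 * 2 * pi / 60 = 1.9897 rad/s
Compute tip speed:
  v_tip = omega * R = 1.9897 * 66.1 = 131.518 m/s
Tip speed ratio:
  TSR = v_tip / v_wind = 131.518 / 9.7 = 13.559

13.559


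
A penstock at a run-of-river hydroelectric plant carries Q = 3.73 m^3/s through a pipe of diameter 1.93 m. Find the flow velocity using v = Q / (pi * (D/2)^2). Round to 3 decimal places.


Compute pipe cross-sectional area:
  A = pi * (D/2)^2 = pi * (1.93/2)^2 = 2.9255 m^2
Calculate velocity:
  v = Q / A = 3.73 / 2.9255
  v = 1.275 m/s

1.275


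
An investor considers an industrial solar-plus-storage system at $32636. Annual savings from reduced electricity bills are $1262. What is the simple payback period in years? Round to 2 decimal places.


Simple payback period = initial cost / annual savings
Payback = 32636 / 1262
Payback = 25.86 years

25.86


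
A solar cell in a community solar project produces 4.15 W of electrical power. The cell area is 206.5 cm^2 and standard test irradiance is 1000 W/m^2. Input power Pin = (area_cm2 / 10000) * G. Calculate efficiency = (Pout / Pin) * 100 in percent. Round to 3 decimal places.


First compute the input power:
  Pin = area_cm2 / 10000 * G = 206.5 / 10000 * 1000 = 20.65 W
Then compute efficiency:
  Efficiency = (Pout / Pin) * 100 = (4.15 / 20.65) * 100
  Efficiency = 20.097%

20.097


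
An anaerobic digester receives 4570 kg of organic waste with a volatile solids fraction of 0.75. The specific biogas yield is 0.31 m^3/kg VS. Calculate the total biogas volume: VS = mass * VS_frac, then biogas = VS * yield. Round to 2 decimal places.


Compute volatile solids:
  VS = mass * VS_fraction = 4570 * 0.75 = 3427.5 kg
Calculate biogas volume:
  Biogas = VS * specific_yield = 3427.5 * 0.31
  Biogas = 1062.53 m^3

1062.53


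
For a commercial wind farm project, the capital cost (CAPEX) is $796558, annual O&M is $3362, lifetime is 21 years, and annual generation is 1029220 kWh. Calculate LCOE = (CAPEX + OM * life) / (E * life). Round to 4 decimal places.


Total cost = CAPEX + OM * lifetime = 796558 + 3362 * 21 = 796558 + 70602 = 867160
Total generation = annual * lifetime = 1029220 * 21 = 21613620 kWh
LCOE = 867160 / 21613620
LCOE = 0.0401 $/kWh

0.0401


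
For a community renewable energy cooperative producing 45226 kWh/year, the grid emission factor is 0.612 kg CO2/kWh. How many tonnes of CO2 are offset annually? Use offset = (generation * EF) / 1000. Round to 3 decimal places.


CO2 offset in kg = generation * emission_factor
CO2 offset = 45226 * 0.612 = 27678.31 kg
Convert to tonnes:
  CO2 offset = 27678.31 / 1000 = 27.678 tonnes

27.678


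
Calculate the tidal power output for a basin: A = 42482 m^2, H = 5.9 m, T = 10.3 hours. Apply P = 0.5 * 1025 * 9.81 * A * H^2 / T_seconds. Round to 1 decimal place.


Convert period to seconds: T = 10.3 * 3600 = 37080.0 s
H^2 = 5.9^2 = 34.81
P = 0.5 * rho * g * A * H^2 / T
P = 0.5 * 1025 * 9.81 * 42482 * 34.81 / 37080.0
P = 200508.2 W

200508.2


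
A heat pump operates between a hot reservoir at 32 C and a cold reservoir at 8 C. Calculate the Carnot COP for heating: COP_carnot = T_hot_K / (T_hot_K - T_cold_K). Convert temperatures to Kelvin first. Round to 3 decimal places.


Convert to Kelvin:
  T_hot = 32 + 273.15 = 305.15 K
  T_cold = 8 + 273.15 = 281.15 K
Apply Carnot COP formula:
  COP = T_hot_K / (T_hot_K - T_cold_K) = 305.15 / 24.0
  COP = 12.715

12.715


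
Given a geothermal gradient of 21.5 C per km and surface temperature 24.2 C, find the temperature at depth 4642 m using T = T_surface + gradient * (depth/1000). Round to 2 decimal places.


Convert depth to km: 4642 / 1000 = 4.642 km
Temperature increase = gradient * depth_km = 21.5 * 4.642 = 99.8 C
Temperature at depth = T_surface + delta_T = 24.2 + 99.8
T = 124.00 C

124.00
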